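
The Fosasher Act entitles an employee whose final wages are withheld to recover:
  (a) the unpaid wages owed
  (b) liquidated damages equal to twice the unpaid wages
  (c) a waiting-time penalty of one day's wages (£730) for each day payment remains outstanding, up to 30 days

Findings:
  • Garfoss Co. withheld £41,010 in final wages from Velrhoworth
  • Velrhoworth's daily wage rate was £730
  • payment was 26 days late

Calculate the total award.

£142,010

Doubled: 2 × £41,010 = £82,020
Penalty days: min(26, 30) = 26
Waiting-time penalty: 26 × £730 = £18,980
Total award: £41,010 + £82,020 + £18,980 = £142,010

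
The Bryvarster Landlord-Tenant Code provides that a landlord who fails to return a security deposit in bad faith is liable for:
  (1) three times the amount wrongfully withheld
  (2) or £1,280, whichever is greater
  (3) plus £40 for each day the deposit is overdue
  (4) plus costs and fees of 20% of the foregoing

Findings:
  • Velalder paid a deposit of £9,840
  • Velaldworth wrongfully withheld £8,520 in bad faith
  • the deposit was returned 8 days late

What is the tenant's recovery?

Recovery: £31,056

Trebled: 3 × £8,520 = £25,560
Minimum £1,280: £25,560 meets the minimum, no increase.
Late-return penalty: 8 × £40 = £320
Damages plus late penalty: £25,560 + £320 = £25,880
Costs and fees: 20% of £25,880 = £5,176
Total recovery: £25,880 + £5,176 = £31,056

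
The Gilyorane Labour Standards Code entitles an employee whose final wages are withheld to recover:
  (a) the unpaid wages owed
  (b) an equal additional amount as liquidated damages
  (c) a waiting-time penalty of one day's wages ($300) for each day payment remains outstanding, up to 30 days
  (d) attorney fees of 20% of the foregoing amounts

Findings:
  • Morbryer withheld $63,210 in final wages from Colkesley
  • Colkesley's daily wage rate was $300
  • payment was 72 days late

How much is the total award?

Liquidated damages (equal amount): $63,210
Penalty days: min(72, 30) = 30
Waiting-time penalty: 30 × $300 = $9,000
Subtotal: $63,210 + $63,210 + $9,000 = $135,420
Attorney fees: 20% of $135,420 = $27,084
Total award: $135,420 + $27,084 = $162,504

$162,504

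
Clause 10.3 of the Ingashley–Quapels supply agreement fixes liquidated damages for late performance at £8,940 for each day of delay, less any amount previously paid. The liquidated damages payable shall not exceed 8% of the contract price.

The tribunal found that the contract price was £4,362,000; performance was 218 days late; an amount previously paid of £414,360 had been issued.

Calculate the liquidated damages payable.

£348,960

Per-day damages: 218 × £8,940 = £1,948,920
Less amount previously paid: £1,948,920 − £414,360 = £1,534,560
Cap: 8% of £4,362,000 = £348,960
Cap at £348,960: £1,534,560 exceeds the cap → £348,960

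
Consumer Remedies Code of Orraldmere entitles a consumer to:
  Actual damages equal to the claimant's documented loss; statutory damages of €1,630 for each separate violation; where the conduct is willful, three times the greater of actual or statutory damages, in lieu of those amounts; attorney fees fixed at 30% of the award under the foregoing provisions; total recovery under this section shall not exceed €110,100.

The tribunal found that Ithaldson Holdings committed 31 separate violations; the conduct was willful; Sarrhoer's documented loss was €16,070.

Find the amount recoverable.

Total recovery: €110,100

Statutory damages: 31 × €1,630 = €50,530
Greater of actual damages (€16,070) or statutory damages (€50,530): €50,530
Trebled: 3 × €50,530 = €151,590
Attorney fees: 30% of €151,590 = €45,477
Total before cap: €151,590 + €45,477 = €197,067
Cap at €110,100: €197,067 exceeds the cap → €110,100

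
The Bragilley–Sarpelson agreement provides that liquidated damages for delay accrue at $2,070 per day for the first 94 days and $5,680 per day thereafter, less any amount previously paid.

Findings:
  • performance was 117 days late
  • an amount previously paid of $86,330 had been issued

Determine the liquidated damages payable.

First 94 days: 94 × $2,070 = $194,580
Remaining days: (117 − 94) × $5,680 = $130,640
Accrued per-day damages: $194,580 + $130,640 = $325,220
Less amount previously paid: $325,220 − $86,330 = $238,890

$238,890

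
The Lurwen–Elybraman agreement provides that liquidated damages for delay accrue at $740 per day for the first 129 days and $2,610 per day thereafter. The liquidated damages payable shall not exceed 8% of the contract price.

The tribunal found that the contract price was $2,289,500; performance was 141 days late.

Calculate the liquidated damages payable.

First 129 days: 129 × $740 = $95,460
Remaining days: (141 − 129) × $2,610 = $31,320
Accrued per-day damages: $95,460 + $31,320 = $126,780
Cap: 8% of $2,289,500 = $183,160
Cap at $183,160: $126,780 is within the cap, no reduction.

$126,780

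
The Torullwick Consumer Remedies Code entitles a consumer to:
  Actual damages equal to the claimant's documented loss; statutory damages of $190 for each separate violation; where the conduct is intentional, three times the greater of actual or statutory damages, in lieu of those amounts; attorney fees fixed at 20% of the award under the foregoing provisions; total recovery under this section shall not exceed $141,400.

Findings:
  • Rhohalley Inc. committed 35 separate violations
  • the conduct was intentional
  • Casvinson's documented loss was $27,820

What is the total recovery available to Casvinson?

$100,152

Statutory damages: 35 × $190 = $6,650
Greater of actual damages ($27,820) or statutory damages ($6,650): $27,820
Trebled: 3 × $27,820 = $83,460
Attorney fees: 20% of $83,460 = $16,692
Total before cap: $83,460 + $16,692 = $100,152
Cap at $141,400: $100,152 is within the cap, no reduction.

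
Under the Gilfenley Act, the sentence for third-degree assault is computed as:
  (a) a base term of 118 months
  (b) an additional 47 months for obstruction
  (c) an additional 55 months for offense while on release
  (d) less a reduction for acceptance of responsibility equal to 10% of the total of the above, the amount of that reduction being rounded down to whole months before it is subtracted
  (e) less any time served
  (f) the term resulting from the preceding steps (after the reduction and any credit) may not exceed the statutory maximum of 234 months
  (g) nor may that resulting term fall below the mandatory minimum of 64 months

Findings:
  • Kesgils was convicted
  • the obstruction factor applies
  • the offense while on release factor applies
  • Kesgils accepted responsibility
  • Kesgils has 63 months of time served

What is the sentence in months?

Obstruction enhancement: +47 months
Offense while on release enhancement: +55 months
Adjusted term: 118 months + 47 months + 55 months = 220 months
Acceptance of responsibility reduction: 10% of 220 months = 22 months (rounded down)
After reduction: 220 − 22 = 198 months
Less time served: 198 months − 63 months = 135 months
Cap at 234 months: 135 months is within the cap, no reduction.
Minimum 64 months: 135 months meets the minimum, no increase.

Sentence: 135 months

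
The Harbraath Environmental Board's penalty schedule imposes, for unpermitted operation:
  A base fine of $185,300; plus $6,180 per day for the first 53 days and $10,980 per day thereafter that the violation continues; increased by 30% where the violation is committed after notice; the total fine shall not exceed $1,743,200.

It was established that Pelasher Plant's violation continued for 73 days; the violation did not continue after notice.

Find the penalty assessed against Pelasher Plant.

First 53 days: 53 × $6,180 = $327,540
Remaining days: (73 − 53) × $10,980 = $219,600
Per-day component: $327,540 + $219,600 = $547,140
Base plus per-day: $185,300 + $547,140 = $732,440
The violation did not continue after notice: no 30% increase.
Cap at $1,743,200: $732,440 is within the cap, no reduction.

$732,440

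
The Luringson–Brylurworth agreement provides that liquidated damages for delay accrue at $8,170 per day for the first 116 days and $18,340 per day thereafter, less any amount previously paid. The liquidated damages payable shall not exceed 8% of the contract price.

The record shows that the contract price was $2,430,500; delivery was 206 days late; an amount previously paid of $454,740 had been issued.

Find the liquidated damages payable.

$194,440

First 116 days: 116 × $8,170 = $947,720
Remaining days: (206 − 116) × $18,340 = $1,650,600
Accrued per-day damages: $947,720 + $1,650,600 = $2,598,320
Less amount previously paid: $2,598,320 − $454,740 = $2,143,580
Cap: 8% of $2,430,500 = $194,440
Cap at $194,440: $2,143,580 exceeds the cap → $194,440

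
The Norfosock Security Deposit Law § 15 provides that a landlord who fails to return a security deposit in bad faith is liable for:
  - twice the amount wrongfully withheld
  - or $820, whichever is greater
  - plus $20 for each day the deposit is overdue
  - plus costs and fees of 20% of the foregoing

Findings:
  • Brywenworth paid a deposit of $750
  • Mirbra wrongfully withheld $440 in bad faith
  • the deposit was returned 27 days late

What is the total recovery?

Recovery: $1,704

Doubled: 2 × $440 = $880
Minimum $820: $880 meets the minimum, no increase.
Late-return penalty: 27 × $20 = $540
Damages plus late penalty: $880 + $540 = $1,420
Costs and fees: 20% of $1,420 = $284
Total recovery: $1,420 + $284 = $1,704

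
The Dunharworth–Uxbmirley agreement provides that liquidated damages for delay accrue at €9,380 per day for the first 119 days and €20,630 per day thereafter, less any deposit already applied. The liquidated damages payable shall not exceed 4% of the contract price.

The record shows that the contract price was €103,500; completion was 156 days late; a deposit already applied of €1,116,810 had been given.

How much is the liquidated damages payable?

First 119 days: 119 × €9,380 = €1,116,220
Remaining days: (156 − 119) × €20,630 = €763,310
Accrued per-day damages: €1,116,220 + €763,310 = €1,879,530
Less deposit already applied: €1,879,530 − €1,116,810 = €762,720
Cap: 4% of €103,500 = €4,140
Cap at €4,140: €762,720 exceeds the cap → €4,140

€4,140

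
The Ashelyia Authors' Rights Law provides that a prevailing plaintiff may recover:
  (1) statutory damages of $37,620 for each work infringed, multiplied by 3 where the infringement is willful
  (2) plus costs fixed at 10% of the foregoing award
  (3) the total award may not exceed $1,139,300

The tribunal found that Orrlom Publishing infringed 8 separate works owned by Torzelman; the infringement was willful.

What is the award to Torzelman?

Statutory damages: 8 × $37,620 = $300,960
Trebled: 3 × $300,960 = $902,880
Costs: 10% of $902,880 = $90,288
Award plus costs: $902,880 + $90,288 = $993,168
Cap at $1,139,300: $993,168 is within the cap, no reduction.

$993,168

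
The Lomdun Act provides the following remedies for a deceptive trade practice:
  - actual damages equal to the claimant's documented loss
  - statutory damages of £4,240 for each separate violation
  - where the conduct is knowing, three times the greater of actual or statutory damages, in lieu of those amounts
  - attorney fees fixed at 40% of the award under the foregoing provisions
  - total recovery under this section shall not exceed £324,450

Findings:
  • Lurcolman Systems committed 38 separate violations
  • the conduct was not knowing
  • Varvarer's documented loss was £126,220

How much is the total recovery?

£324,450

Statutory damages: 38 × £4,240 = £161,120
Conduct not knowing: the in-lieu enhancement does not apply.
Actual plus statutory damages: £126,220 + £161,120 = £287,340
Attorney fees: 40% of £287,340 = £114,936
Total before cap: £287,340 + £114,936 = £402,276
Cap at £324,450: £402,276 exceeds the cap → £324,450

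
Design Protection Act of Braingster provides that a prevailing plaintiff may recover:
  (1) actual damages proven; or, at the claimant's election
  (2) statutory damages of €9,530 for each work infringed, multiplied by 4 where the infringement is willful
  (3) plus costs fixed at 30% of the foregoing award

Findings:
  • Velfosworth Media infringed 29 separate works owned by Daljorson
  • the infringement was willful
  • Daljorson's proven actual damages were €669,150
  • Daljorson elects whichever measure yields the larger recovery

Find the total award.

€1,437,124

Statutory damages: 29 × €9,530 = €276,370
Multiplied by 4: 4 × €276,370 = €1,105,480
Greater of actual damages (€669,150) or enhanced statutory damages (€1,105,480): €1,105,480
Costs: 30% of €1,105,480 = €331,644
Award plus costs: €1,105,480 + €331,644 = €1,437,124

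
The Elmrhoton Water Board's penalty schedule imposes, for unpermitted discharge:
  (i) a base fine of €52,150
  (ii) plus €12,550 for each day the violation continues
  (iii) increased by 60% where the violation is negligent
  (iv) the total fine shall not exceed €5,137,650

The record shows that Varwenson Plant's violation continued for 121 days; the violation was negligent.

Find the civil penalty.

Civil penalty: €2,513,120

Per-day component: 121 × €12,550 = €1,518,550
Base plus per-day: €52,150 + €1,518,550 = €1,570,700
Enhancement: 60% of €1,570,700 = €942,420
Enhanced fine: €1,570,700 + €942,420 = €2,513,120
Cap at €5,137,650: €2,513,120 is within the cap, no reduction.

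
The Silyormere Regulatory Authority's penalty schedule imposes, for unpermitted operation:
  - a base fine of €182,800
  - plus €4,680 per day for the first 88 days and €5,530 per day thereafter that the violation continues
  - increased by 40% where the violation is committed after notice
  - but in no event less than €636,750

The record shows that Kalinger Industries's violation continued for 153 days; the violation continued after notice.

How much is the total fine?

First 88 days: 88 × €4,680 = €411,840
Remaining days: (153 − 88) × €5,530 = €359,450
Per-day component: €411,840 + €359,450 = €771,290
Base plus per-day: €182,800 + €771,290 = €954,090
Enhancement: 40% of €954,090 = €381,636
Enhanced fine: €954,090 + €381,636 = €1,335,726
Minimum €636,750: €1,335,726 meets the minimum, no increase.

€1,335,726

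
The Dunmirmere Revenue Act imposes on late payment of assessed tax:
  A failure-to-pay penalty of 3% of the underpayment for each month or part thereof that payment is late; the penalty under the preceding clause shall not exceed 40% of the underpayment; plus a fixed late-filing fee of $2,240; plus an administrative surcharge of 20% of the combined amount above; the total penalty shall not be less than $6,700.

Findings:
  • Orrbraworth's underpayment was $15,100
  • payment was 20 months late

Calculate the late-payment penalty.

$9,936

Accrued rate: 3% × 20 = 60%, capped at 40% → 40%
Failure-to-pay penalty: 40% of $15,100 = $6,040
Penalty before surcharge: $6,040 + $2,240 = $8,280
Administrative surcharge: 20% of $8,280 = $1,656
Total penalty: $8,280 + $1,656 = $9,936
Minimum $6,700: $9,936 meets the minimum, no increase.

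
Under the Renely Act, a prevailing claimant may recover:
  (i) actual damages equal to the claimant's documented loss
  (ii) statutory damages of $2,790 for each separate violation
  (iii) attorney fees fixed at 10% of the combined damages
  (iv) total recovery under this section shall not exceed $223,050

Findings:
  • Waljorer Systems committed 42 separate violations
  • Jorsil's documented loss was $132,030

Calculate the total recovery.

Total recovery: $223,050

Statutory damages: 42 × $2,790 = $117,180
Combined damages: $132,030 + $117,180 = $249,210
Attorney fees: 10% of $249,210 = $24,921
Total before cap: $249,210 + $24,921 = $274,131
Cap at $223,050: $274,131 exceeds the cap → $223,050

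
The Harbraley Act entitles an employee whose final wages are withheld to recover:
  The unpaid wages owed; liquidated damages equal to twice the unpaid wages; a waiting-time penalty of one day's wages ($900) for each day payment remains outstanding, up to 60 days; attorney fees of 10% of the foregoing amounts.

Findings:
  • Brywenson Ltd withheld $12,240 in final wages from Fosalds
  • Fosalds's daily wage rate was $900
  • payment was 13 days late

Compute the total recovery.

$53,262

Doubled: 2 × $12,240 = $24,480
Penalty days: min(13, 60) = 13
Waiting-time penalty: 13 × $900 = $11,700
Subtotal: $12,240 + $24,480 + $11,700 = $48,420
Attorney fees: 10% of $48,420 = $4,842
Total award: $48,420 + $4,842 = $53,262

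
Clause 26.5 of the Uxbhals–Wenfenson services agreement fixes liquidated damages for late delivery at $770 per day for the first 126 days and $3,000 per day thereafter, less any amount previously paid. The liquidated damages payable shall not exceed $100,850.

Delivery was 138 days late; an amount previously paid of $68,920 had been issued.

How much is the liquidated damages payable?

$64,100

First 126 days: 126 × $770 = $97,020
Remaining days: (138 − 126) × $3,000 = $36,000
Accrued per-day damages: $97,020 + $36,000 = $133,020
Less amount previously paid: $133,020 − $68,920 = $64,100
Cap at $100,850: $64,100 is within the cap, no reduction.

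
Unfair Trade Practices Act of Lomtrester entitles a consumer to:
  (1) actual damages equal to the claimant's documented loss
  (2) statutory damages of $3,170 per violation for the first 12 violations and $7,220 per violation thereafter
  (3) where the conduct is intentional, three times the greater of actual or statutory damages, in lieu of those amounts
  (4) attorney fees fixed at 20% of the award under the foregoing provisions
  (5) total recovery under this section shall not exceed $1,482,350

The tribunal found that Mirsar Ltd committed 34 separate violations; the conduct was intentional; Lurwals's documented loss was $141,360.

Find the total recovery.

First 12 violations: 12 × $3,170 = $38,040
Remaining violations: (34 − 12) × $7,220 = $158,840
Statutory damages: $38,040 + $158,840 = $196,880
Greater of actual damages ($141,360) or statutory damages ($196,880): $196,880
Trebled: 3 × $196,880 = $590,640
Attorney fees: 20% of $590,640 = $118,128
Total before cap: $590,640 + $118,128 = $708,768
Cap at $1,482,350: $708,768 is within the cap, no reduction.

$708,768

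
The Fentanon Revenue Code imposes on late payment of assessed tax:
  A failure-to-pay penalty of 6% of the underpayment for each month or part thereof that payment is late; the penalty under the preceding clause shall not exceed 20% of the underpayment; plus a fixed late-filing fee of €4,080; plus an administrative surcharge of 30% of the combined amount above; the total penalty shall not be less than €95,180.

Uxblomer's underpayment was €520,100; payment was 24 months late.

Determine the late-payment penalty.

Accrued rate: 6% × 24 = 144%, capped at 20% → 20%
Failure-to-pay penalty: 20% of €520,100 = €104,020
Penalty before surcharge: €104,020 + €4,080 = €108,100
Administrative surcharge: 30% of €108,100 = €32,430
Total penalty: €108,100 + €32,430 = €140,530
Minimum €95,180: €140,530 meets the minimum, no increase.

€140,530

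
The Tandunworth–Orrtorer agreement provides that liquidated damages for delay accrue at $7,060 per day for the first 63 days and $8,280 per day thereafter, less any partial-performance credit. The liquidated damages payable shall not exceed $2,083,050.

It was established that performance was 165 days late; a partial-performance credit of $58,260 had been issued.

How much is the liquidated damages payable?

First 63 days: 63 × $7,060 = $444,780
Remaining days: (165 − 63) × $8,280 = $844,560
Accrued per-day damages: $444,780 + $844,560 = $1,289,340
Less partial-performance credit: $1,289,340 − $58,260 = $1,231,080
Cap at $2,083,050: $1,231,080 is within the cap, no reduction.

$1,231,080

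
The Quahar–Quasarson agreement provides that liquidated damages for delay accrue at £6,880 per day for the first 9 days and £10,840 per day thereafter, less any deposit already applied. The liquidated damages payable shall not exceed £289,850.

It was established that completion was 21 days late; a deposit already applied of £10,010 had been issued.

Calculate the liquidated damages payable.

First 9 days: 9 × £6,880 = £61,920
Remaining days: (21 − 9) × £10,840 = £130,080
Accrued per-day damages: £61,920 + £130,080 = £192,000
Less deposit already applied: £192,000 − £10,010 = £181,990
Cap at £289,850: £181,990 is within the cap, no reduction.

£181,990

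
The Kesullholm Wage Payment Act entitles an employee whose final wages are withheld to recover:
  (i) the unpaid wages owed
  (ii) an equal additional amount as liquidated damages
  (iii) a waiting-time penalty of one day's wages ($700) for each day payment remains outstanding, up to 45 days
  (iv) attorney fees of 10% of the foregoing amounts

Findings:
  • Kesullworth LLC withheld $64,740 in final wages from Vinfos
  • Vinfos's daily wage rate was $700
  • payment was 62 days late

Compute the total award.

Liquidated damages (equal amount): $64,740
Penalty days: min(62, 45) = 45
Waiting-time penalty: 45 × $700 = $31,500
Subtotal: $64,740 + $64,740 + $31,500 = $160,980
Attorney fees: 10% of $160,980 = $16,098
Total award: $160,980 + $16,098 = $177,078

$177,078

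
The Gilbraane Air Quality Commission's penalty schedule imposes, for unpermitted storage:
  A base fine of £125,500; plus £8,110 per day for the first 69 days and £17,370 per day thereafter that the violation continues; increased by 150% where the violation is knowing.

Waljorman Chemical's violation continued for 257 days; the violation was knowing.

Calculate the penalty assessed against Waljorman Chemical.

First 69 days: 69 × £8,110 = £559,590
Remaining days: (257 − 69) × £17,370 = £3,265,560
Per-day component: £559,590 + £3,265,560 = £3,825,150
Base plus per-day: £125,500 + £3,825,150 = £3,950,650
Enhancement: 150% of £3,950,650 = £5,925,975
Enhanced fine: £3,950,650 + £5,925,975 = £9,876,625

£9,876,625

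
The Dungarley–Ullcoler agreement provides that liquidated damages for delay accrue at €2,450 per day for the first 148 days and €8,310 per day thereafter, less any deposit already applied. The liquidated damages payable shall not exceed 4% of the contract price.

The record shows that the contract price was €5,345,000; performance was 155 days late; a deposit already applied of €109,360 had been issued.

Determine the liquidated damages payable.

€213,800

First 148 days: 148 × €2,450 = €362,600
Remaining days: (155 − 148) × €8,310 = €58,170
Accrued per-day damages: €362,600 + €58,170 = €420,770
Less deposit already applied: €420,770 − €109,360 = €311,410
Cap: 4% of €5,345,000 = €213,800
Cap at €213,800: €311,410 exceeds the cap → €213,800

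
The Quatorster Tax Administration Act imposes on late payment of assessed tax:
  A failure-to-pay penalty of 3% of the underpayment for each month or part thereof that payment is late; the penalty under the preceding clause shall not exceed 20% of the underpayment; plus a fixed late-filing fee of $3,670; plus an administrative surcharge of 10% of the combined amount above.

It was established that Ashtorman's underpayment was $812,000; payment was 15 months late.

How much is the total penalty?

$182,677

Accrued rate: 3% × 15 = 45%, capped at 20% → 20%
Failure-to-pay penalty: 20% of $812,000 = $162,400
Penalty before surcharge: $162,400 + $3,670 = $166,070
Administrative surcharge: 10% of $166,070 = $16,607
Total penalty: $166,070 + $16,607 = $182,677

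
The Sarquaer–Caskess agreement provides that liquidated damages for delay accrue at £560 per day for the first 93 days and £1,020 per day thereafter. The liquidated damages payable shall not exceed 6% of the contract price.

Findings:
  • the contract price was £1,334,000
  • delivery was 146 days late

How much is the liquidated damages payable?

First 93 days: 93 × £560 = £52,080
Remaining days: (146 − 93) × £1,020 = £54,060
Accrued per-day damages: £52,080 + £54,060 = £106,140
Cap: 6% of £1,334,000 = £80,040
Cap at £80,040: £106,140 exceeds the cap → £80,040

£80,040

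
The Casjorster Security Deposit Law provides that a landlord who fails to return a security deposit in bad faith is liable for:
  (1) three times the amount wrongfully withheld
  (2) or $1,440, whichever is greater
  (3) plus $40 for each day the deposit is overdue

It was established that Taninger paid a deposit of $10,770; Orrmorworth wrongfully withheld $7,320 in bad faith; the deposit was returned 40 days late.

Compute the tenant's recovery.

Trebled: 3 × $7,320 = $21,960
Minimum $1,440: $21,960 meets the minimum, no increase.
Late-return penalty: 40 × $40 = $1,600
Damages plus late penalty: $21,960 + $1,600 = $23,560

$23,560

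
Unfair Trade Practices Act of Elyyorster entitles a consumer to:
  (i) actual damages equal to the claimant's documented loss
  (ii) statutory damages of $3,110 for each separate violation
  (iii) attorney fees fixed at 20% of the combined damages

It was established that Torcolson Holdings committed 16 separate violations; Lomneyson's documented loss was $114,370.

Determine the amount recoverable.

$196,956

Statutory damages: 16 × $3,110 = $49,760
Combined damages: $114,370 + $49,760 = $164,130
Attorney fees: 20% of $164,130 = $32,826
Total recovery: $164,130 + $32,826 = $196,956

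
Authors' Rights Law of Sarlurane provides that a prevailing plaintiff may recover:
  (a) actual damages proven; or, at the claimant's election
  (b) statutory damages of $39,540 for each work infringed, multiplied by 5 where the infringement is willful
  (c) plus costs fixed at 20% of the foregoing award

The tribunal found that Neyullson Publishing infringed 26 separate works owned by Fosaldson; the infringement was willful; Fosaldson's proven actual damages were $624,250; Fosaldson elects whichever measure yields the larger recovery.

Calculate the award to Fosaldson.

$6,168,240

Statutory damages: 26 × $39,540 = $1,028,040
Multiplied by 5: 5 × $1,028,040 = $5,140,200
Greater of actual damages ($624,250) or enhanced statutory damages ($5,140,200): $5,140,200
Costs: 20% of $5,140,200 = $1,028,040
Award plus costs: $5,140,200 + $1,028,040 = $6,168,240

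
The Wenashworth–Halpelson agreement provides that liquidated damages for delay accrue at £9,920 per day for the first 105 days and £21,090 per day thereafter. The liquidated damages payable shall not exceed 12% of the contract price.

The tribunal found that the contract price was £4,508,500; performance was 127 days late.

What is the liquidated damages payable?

First 105 days: 105 × £9,920 = £1,041,600
Remaining days: (127 − 105) × £21,090 = £463,980
Accrued per-day damages: £1,041,600 + £463,980 = £1,505,580
Cap: 12% of £4,508,500 = £541,020
Cap at £541,020: £1,505,580 exceeds the cap → £541,020

£541,020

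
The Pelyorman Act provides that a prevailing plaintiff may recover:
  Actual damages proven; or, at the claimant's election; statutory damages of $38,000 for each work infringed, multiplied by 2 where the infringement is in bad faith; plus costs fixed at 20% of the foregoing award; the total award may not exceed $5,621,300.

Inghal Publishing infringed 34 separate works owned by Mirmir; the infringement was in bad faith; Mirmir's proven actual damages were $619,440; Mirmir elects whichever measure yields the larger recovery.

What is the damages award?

$3,100,800

Statutory damages: 34 × $38,000 = $1,292,000
Doubled: 2 × $1,292,000 = $2,584,000
Greater of actual damages ($619,440) or enhanced statutory damages ($2,584,000): $2,584,000
Costs: 20% of $2,584,000 = $516,800
Award plus costs: $2,584,000 + $516,800 = $3,100,800
Cap at $5,621,300: $3,100,800 is within the cap, no reduction.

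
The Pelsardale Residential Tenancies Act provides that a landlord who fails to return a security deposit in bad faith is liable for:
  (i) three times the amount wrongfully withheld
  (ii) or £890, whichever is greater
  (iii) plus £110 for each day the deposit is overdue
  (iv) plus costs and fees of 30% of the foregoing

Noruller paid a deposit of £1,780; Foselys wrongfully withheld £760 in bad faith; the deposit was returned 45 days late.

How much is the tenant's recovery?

£9,399

Trebled: 3 × £760 = £2,280
Minimum £890: £2,280 meets the minimum, no increase.
Late-return penalty: 45 × £110 = £4,950
Damages plus late penalty: £2,280 + £4,950 = £7,230
Costs and fees: 30% of £7,230 = £2,169
Total recovery: £7,230 + £2,169 = £9,399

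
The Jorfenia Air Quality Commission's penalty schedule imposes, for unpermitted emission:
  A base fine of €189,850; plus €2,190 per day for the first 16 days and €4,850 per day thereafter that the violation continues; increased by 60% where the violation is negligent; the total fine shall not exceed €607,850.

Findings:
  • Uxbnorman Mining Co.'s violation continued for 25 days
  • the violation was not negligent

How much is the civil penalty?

€268,540

First 16 days: 16 × €2,190 = €35,040
Remaining days: (25 − 16) × €4,850 = €43,650
Per-day component: €35,040 + €43,650 = €78,690
Base plus per-day: €189,850 + €78,690 = €268,540
The violation was not negligent: no 60% increase.
Cap at €607,850: €268,540 is within the cap, no reduction.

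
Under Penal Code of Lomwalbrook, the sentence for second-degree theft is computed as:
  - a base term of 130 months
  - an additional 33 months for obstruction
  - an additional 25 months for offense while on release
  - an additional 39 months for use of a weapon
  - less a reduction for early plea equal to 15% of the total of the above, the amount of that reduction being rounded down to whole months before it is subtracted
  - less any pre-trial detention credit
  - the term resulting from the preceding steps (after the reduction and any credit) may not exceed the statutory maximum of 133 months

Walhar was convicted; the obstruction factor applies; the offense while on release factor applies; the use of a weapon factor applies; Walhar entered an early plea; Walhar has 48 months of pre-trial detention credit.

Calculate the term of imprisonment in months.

Obstruction enhancement: +33 months
Offense while on release enhancement: +25 months
Use of a weapon enhancement: +39 months
Adjusted term: 130 months + 33 months + 25 months + 39 months = 227 months
Early plea reduction: 15% of 227 months = 34 months (rounded down)
After reduction: 227 − 34 = 193 months
Less pre-trial detention credit: 193 months − 48 months = 145 months
Cap at 133 months: 145 months exceeds the cap → 133 months

133 months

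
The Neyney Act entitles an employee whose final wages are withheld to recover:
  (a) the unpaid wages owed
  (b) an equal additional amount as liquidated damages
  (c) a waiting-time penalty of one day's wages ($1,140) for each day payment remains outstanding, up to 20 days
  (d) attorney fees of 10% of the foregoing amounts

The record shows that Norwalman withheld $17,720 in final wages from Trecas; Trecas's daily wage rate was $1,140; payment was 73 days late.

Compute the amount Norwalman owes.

Liquidated damages (equal amount): $17,720
Penalty days: min(73, 20) = 20
Waiting-time penalty: 20 × $1,140 = $22,800
Subtotal: $17,720 + $17,720 + $22,800 = $58,240
Attorney fees: 10% of $58,240 = $5,824
Total award: $58,240 + $5,824 = $64,064

$64,064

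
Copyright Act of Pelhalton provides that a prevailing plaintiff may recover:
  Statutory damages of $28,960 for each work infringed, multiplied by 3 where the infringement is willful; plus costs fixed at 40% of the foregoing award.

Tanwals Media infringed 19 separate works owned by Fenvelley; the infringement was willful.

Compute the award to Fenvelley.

Statutory damages: 19 × $28,960 = $550,240
Trebled: 3 × $550,240 = $1,650,720
Costs: 40% of $1,650,720 = $660,288
Award plus costs: $1,650,720 + $660,288 = $2,311,008

$2,311,008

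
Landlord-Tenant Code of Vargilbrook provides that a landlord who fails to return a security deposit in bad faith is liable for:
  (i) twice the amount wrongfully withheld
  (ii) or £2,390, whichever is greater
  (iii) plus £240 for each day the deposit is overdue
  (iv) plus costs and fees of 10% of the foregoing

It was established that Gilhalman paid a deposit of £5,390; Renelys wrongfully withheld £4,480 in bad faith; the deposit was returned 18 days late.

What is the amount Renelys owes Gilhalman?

£14,608

Doubled: 2 × £4,480 = £8,960
Minimum £2,390: £8,960 meets the minimum, no increase.
Late-return penalty: 18 × £240 = £4,320
Damages plus late penalty: £8,960 + £4,320 = £13,280
Costs and fees: 10% of £13,280 = £1,328
Total recovery: £13,280 + £1,328 = £14,608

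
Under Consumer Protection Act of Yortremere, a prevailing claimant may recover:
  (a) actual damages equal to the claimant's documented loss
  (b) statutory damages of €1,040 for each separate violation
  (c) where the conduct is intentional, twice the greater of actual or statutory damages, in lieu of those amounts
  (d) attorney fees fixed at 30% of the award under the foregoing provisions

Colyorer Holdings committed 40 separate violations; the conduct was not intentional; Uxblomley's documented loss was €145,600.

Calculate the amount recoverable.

Statutory damages: 40 × €1,040 = €41,600
Conduct not intentional: the in-lieu enhancement does not apply.
Actual plus statutory damages: €145,600 + €41,600 = €187,200
Attorney fees: 30% of €187,200 = €56,160
Total recovery: €187,200 + €56,160 = €243,360

Total recovery: €243,360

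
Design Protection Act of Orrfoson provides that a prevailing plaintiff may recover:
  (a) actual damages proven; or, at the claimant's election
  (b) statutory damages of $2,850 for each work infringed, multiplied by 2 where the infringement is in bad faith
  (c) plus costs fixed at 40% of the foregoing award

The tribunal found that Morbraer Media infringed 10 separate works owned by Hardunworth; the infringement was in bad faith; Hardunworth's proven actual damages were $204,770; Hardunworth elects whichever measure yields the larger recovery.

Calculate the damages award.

Statutory damages: 10 × $2,850 = $28,500
Doubled: 2 × $28,500 = $57,000
Greater of actual damages ($204,770) or enhanced statutory damages ($57,000): $204,770
Costs: 40% of $204,770 = $81,908
Award plus costs: $204,770 + $81,908 = $286,678

Award: $286,678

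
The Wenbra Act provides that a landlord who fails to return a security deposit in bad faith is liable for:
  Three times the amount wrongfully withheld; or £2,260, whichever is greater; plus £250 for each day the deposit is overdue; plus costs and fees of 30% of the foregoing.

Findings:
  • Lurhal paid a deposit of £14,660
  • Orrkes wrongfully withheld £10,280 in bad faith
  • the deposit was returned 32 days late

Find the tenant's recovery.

Trebled: 3 × £10,280 = £30,840
Minimum £2,260: £30,840 meets the minimum, no increase.
Late-return penalty: 32 × £250 = £8,000
Damages plus late penalty: £30,840 + £8,000 = £38,840
Costs and fees: 30% of £38,840 = £11,652
Total recovery: £38,840 + £11,652 = £50,492

£50,492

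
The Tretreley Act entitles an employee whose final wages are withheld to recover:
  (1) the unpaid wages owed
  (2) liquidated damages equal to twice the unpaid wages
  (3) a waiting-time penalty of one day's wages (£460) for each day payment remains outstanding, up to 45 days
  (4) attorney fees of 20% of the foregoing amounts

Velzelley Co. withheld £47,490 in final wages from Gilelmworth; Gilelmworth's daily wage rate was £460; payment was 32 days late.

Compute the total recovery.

£188,628

Doubled: 2 × £47,490 = £94,980
Penalty days: min(32, 45) = 32
Waiting-time penalty: 32 × £460 = £14,720
Subtotal: £47,490 + £94,980 + £14,720 = £157,190
Attorney fees: 20% of £157,190 = £31,438
Total award: £157,190 + £31,438 = £188,628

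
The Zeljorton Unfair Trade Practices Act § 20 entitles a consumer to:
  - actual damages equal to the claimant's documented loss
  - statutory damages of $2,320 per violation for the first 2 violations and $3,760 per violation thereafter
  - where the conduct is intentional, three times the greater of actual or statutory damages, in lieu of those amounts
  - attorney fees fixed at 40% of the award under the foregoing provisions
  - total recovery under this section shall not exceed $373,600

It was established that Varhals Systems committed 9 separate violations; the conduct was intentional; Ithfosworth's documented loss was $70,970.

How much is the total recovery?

$298,074

First 2 violations: 2 × $2,320 = $4,640
Remaining violations: (9 − 2) × $3,760 = $26,320
Statutory damages: $4,640 + $26,320 = $30,960
Greater of actual damages ($70,970) or statutory damages ($30,960): $70,970
Trebled: 3 × $70,970 = $212,910
Attorney fees: 40% of $212,910 = $85,164
Total before cap: $212,910 + $85,164 = $298,074
Cap at $373,600: $298,074 is within the cap, no reduction.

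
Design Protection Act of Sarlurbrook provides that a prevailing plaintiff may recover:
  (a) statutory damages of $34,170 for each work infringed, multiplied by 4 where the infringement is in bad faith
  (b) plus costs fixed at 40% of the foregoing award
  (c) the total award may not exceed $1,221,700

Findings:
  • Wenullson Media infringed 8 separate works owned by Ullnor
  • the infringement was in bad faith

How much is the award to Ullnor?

$1,221,700

Statutory damages: 8 × $34,170 = $273,360
Multiplied by 4: 4 × $273,360 = $1,093,440
Costs: 40% of $1,093,440 = $437,376
Award plus costs: $1,093,440 + $437,376 = $1,530,816
Cap at $1,221,700: $1,530,816 exceeds the cap → $1,221,700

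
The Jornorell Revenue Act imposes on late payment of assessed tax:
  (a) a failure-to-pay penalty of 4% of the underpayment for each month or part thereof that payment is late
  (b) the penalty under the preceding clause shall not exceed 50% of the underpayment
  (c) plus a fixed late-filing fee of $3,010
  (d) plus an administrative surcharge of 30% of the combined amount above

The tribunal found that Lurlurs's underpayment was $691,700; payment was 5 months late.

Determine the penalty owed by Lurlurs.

Accrued rate: 4% × 5 = 20%, capped at 50% → 20%
Failure-to-pay penalty: 20% of $691,700 = $138,340
Penalty before surcharge: $138,340 + $3,010 = $141,350
Administrative surcharge: 30% of $141,350 = $42,405
Total penalty: $141,350 + $42,405 = $183,755

Penalty: $183,755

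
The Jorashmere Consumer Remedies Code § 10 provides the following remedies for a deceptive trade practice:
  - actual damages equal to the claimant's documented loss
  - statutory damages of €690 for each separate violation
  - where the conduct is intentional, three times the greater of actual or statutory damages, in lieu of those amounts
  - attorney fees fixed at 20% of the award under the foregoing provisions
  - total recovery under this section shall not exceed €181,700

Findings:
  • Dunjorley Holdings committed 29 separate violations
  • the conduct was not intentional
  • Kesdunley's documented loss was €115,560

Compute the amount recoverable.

€162,684

Statutory damages: 29 × €690 = €20,010
Conduct not intentional: the in-lieu enhancement does not apply.
Actual plus statutory damages: €115,560 + €20,010 = €135,570
Attorney fees: 20% of €135,570 = €27,114
Total before cap: €135,570 + €27,114 = €162,684
Cap at €181,700: €162,684 is within the cap, no reduction.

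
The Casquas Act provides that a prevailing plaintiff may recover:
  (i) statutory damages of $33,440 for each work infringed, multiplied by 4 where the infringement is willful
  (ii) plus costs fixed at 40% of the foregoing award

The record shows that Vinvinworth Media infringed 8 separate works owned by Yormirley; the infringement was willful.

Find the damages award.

$1,498,112

Statutory damages: 8 × $33,440 = $267,520
Multiplied by 4: 4 × $267,520 = $1,070,080
Costs: 40% of $1,070,080 = $428,032
Award plus costs: $1,070,080 + $428,032 = $1,498,112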